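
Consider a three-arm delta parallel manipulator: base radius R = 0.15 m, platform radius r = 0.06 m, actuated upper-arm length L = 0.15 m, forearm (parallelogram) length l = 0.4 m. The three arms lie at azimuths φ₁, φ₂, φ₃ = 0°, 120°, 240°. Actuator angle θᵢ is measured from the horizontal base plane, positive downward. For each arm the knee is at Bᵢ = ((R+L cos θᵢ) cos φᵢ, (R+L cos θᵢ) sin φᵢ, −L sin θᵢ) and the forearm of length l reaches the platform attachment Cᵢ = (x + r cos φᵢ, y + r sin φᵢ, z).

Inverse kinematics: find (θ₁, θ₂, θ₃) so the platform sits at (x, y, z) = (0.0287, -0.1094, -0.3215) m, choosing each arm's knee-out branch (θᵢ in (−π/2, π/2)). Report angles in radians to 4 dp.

arm 1 (φ=0.0°): x'=0.0287, y'=-0.1094
  e−x'=0.0613;  (l²−L²−(e−x')²−y'²−z²)/2L = 0.0614
  θ1 = atan2(B,A) + arccos(C/0.3273) = -0.0002
arm 2 (φ=120.0°): x'=-0.1091, y'=0.0298
  A=0.1991, B=-0.3215, C=(l²−L²−A²−y'²−z²)/(2L)=-0.0213
  γ=atan2(-0.3215,0.1991)=-1.0163;  ψ=arccos(-0.0563)=1.6272;  θ2=γ+ψ≈0.6108
φ3=240.0° → target in arm frame (0.0804, 0.0796)
  e−x'=0.0096;  (l²−L²−(e−x')²−y'²−z²)/2L = 0.0924
  θ3 = atan2(B,A) + arccos(C/0.3216) = -0.2615

θ₁ = -0.0002, θ₂ = 0.6108, θ₃ = -0.2615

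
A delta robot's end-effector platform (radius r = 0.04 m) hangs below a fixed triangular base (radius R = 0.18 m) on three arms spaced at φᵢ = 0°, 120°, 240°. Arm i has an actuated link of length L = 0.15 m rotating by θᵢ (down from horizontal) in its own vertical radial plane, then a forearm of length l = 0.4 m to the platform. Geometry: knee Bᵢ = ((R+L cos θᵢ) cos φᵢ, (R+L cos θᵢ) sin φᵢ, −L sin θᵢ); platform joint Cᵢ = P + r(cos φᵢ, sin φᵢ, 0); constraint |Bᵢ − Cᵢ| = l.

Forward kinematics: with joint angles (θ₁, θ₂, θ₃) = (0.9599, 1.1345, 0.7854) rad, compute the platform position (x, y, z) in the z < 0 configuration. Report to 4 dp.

(0.0008, -0.0499, -0.4496)

S1 = (0.2260·cos0.0°, 0.2260·sin0.0°, -0.1229) = (0.2260, 0.0000, -0.1229)
S2 = (0.2034·cos120.0°, 0.2034·sin120.0°, -0.1359) = (-0.1017, 0.1761, -0.1359)
arm 3 at φ=240.0°: (R−r)+L cos θ3 = 0.2461;  S3 = (-0.1230, -0.2131, -0.1061)
subtract pairs → two planes through P
linear system: -0.6555x+0.3523y = -0.0063−-0.0262z; -0.6981x+-0.4262y = 0.0056−0.0336z
det = 0.5253;  x = 0.0014+0.0013z,  y = -0.0154+0.0767z
into |P−S₁|² = l²: 1.0059z² + 0.2428z + -0.0942 = 0;  Δ = 0.4379;  z = -0.4496 or 0.2083 → z<0 root = -0.4496
x = 0.0008, y = -0.0499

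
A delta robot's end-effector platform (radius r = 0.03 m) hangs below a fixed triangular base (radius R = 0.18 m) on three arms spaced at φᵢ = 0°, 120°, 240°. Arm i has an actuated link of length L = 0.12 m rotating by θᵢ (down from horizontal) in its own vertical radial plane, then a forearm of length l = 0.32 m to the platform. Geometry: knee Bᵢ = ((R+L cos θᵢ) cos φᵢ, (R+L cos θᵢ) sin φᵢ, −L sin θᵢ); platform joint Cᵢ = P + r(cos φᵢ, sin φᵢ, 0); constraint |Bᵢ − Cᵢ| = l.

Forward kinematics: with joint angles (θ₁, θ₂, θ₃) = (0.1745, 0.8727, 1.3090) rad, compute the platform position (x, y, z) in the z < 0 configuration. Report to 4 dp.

(0.0922, 0.0448, -0.2843)

centre 1 = (0.2682·cos0.0°, 0.2682·sin0.0°, -0.0208) = (0.2682, 0.0000, -0.0208)
arm 2 at φ=120.0°: (R−r)+L cos θ2 = 0.2271;  centre 2 = (-0.1136, 0.1967, -0.0919)
centre 3 = (0.1811·cos240.0°, 0.1811·sin240.0°, -0.1159) = (-0.0905, -0.1568, -0.1159)
eliminate P² terms by subtracting sphere 1 from 2 and 3
plane₁₂: -0.7635x+0.3934y+-0.1422z = -0.0123
det = 0.5217;  x = 0.0271+-0.2289z,  y = 0.0213+-0.0828z
into |P−centre ₁|² = l²: 1.0592z² + 0.1485z + -0.0434 = 0;  Δ = 0.2059;  z = -0.2843 or 0.1441 → z<0 root = -0.2843
x = 0.0922, y = 0.0448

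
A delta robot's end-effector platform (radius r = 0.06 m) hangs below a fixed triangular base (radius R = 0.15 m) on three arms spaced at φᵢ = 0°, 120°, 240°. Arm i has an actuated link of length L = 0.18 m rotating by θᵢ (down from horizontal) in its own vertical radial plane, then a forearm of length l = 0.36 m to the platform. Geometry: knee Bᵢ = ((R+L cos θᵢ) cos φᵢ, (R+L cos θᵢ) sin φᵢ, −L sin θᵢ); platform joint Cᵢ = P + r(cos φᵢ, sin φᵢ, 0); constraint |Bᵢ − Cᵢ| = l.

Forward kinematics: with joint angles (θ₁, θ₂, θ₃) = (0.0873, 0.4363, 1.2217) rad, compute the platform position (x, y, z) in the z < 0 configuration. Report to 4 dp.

arm 1 at φ=0.0°: ρ1 = 0.2693;  O1 = (0.2693, 0.0000, -0.0157)
φ2=120.0°: virtual centre (-0.1266, 0.2192, -0.0761), radius l
φ3=240.0°: virtual centre (-0.0758, -0.1313, -0.1691), radius l
subtract pairs → two planes through P
[-0.7918 0.4384 -0.1207]·P = -0.0029;  [-0.6902 -0.2625 -0.3069]·P = -0.0212
det = 0.5105;  x = 0.0197+-0.3257z,  y = 0.0289+-0.3128z
into |P−O₁|² = l²: 1.2039z² + 0.1759z + -0.0662 = 0;  Δ = 0.3498;  z = -0.3187 or 0.1726 → z<0 root = -0.3187
x = 0.1235, y = 0.1286

(0.1235, 0.1286, -0.3187)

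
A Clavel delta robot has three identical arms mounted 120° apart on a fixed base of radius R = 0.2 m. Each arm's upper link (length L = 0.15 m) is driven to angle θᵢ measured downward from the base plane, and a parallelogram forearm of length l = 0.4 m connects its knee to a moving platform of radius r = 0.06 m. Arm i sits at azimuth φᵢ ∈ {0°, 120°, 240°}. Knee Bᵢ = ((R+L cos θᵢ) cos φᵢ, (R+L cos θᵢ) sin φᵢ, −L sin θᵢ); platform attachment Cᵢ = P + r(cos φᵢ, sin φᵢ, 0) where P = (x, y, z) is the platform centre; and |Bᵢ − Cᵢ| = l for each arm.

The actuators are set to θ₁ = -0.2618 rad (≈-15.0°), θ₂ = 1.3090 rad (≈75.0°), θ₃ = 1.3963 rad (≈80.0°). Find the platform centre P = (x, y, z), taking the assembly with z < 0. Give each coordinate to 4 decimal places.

φ1=0.0°: virtual centre (0.2849, 0.0000, 0.0388), radius l
S2 = (0.1788·cos120.0°, 0.1788·sin120.0°, -0.1449) = (-0.0894, 0.1549, -0.1449)
S3 = (0.1660·cos240.0°, 0.1660·sin240.0°, -0.1477) = (-0.0830, -0.1438, -0.1477)
eliminate P² terms by subtracting sphere 1 from 2 and 3
[-0.7486 0.3097 -0.3674]·P = -0.0297;  [-0.7358 -0.2876 -0.3731]·P = -0.0333
Cramer: x(z) = 0.0425-0.4992z;  y(z) = 0.0069-0.0202z
sphere 1 gives Az²+Bz+C=0 with A=1.2496, B=0.1640, C=-0.0997;  B²−4AC=0.5253;  roots -0.3556, 0.2244;  negative root z = -0.3556
x = 0.2200, y = 0.0141

(0.2200, 0.0141, -0.3556)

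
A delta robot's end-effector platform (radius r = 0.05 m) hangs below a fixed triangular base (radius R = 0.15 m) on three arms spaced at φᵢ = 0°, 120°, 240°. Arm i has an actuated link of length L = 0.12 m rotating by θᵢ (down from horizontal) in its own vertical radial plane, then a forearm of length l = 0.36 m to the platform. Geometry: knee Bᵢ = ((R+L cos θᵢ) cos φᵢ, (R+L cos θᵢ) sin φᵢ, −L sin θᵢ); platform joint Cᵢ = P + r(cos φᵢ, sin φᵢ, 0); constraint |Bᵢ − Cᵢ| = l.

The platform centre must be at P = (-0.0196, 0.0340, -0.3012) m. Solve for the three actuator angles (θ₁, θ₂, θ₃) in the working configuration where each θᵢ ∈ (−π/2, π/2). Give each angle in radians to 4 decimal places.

arm 1 (φ=0.0°): x'=-0.0196, y'=0.0340
  A=0.1196, B=-0.3012, C=(l²−L²−A²−y'²−z²)/(2L)=0.0376
  √(A²+B²)=0.3241;  θ1 = -1.1928+1.4546 ≈ 0.2618
arm 2 (φ=120.0°): x'=0.0392, y'=0.0000
  A cos θ + B sin θ = C:  0.0608·cos θ + -0.3012·sin θ = 0.0866
  √(A²+B²)=0.3073;  θ2 = -1.3718+1.2850 ≈ -0.0867
φ3=240.0° → target in arm frame (-0.0196, -0.0340)
  A cos θ + B sin θ = C:  0.1196·cos θ + -0.3012·sin θ = 0.0375
  θ3 = atan2(B,A) + arccos(C/0.3241) = 0.2620

θ₁ = 0.2618, θ₂ = -0.0867, θ₃ = 0.2620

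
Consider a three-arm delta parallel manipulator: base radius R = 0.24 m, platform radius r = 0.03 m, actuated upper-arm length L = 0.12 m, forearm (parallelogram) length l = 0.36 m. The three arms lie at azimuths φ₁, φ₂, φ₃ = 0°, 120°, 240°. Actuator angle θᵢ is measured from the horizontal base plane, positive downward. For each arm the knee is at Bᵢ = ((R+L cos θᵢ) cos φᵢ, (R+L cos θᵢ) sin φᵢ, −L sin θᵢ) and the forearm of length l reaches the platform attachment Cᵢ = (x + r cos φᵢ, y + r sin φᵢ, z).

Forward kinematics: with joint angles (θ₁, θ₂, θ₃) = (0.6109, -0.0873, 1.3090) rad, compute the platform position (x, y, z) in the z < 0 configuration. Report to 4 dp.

(0.0106, 0.1010, -0.2442)

arm 1 at φ=0.0°: e+L cos θ1 = 0.3083;  centre 1 = (0.3083, 0.0000, -0.0688)
φ2=120.0°: virtual centre (-0.1648, 0.2854, 0.0105), radius l
centre 3 = (0.2411·cos240.0°, 0.2411·sin240.0°, -0.1159) = (-0.1205, -0.2088, -0.1159)
subtract pairs → two planes through P
plane₁₂: -0.9461x+0.5708y+0.1586z = 0.0089
det = 0.8846;  x = 0.0140+0.0141z,  y = 0.0389+-0.2545z
sphere 1 gives Az²+Bz+C=0 with A=1.0650, B=0.1096, C=-0.0367;  B²−4AC=0.1686;  roots -0.2442, 0.1413;  negative root z = -0.2442
x = 0.0106, y = 0.1010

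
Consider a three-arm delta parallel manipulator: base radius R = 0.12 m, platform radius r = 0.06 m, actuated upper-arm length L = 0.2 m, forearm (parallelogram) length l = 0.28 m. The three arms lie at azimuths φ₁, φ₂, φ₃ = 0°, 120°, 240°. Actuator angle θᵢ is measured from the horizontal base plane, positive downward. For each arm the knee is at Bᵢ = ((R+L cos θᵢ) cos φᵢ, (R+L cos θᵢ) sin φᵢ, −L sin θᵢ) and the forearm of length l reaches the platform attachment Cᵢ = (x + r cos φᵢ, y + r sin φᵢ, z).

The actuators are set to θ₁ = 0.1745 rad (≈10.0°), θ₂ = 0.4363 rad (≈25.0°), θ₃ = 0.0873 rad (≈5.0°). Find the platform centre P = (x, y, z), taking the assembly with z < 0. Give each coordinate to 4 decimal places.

(0.0085, -0.0275, -0.1608)

centre 1 = (0.2570·cos0.0°, 0.2570·sin0.0°, -0.0347) = (0.2570, 0.0000, -0.0347)
arm 2 at φ=120.0°: (R−r)+L cos θ2 = 0.2413;  centre 2 = (-0.1206, 0.2089, -0.0845)
arm 3 at φ=240.0°: (R−r)+L cos θ3 = 0.2592;  centre 3 = (-0.1296, -0.2245, -0.0174)
subtract pairs → two planes through P
linear system: -0.7552x+0.4179y = -0.0019−-0.0996z; -0.7732x+-0.4490y = 0.0003−0.0346z
Cramer: x(z) = 0.0011-0.0457z;  y(z) = -0.0025+0.1557z
sphere 1 gives Az²+Bz+C=0 with A=1.0263, B=0.0921, C=-0.0117;  B²−4AC=0.0566;  roots -0.1608, 0.0711;  negative root z = -0.1608
x = 0.0085, y = -0.0275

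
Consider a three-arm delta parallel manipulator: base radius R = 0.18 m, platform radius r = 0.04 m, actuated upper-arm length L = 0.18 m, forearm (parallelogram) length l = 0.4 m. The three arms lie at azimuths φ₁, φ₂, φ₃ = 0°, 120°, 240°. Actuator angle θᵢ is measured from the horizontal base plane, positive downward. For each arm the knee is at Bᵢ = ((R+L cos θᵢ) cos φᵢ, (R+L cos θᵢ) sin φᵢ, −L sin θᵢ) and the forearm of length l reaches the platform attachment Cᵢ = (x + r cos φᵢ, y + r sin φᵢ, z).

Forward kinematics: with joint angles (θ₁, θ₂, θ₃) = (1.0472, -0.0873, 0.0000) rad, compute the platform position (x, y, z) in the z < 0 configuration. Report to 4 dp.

φ1=0.0°: virtual centre (0.2300, 0.0000, -0.1559), radius l
centre 2 = (0.3193·cos120.0°, 0.3193·sin120.0°, 0.0157) = (-0.1597, 0.2765, 0.0157)
φ3=240.0°: virtual centre (-0.1600, -0.2771, 0.0000), radius l
|centre ₂|²−|centre ₁|² = 0.0250;  |centre ₃|²−|centre ₁|² = 0.0252
linear system: -0.7793x+0.5531y = 0.0250−0.3432z; -0.7800x+-0.5543y = 0.0252−0.3118z
det = 0.8633;  x = -0.0322+0.4200z,  y = -0.0002+-0.0286z
into |P−centre ₁|² = l²: 1.1772z² + 0.0915z + -0.0670 = 0;  Δ = 0.3237;  z = -0.2805 or 0.2028 → z<0 root = -0.2805
x = -0.1500, y = 0.0079

(-0.1500, 0.0079, -0.2805)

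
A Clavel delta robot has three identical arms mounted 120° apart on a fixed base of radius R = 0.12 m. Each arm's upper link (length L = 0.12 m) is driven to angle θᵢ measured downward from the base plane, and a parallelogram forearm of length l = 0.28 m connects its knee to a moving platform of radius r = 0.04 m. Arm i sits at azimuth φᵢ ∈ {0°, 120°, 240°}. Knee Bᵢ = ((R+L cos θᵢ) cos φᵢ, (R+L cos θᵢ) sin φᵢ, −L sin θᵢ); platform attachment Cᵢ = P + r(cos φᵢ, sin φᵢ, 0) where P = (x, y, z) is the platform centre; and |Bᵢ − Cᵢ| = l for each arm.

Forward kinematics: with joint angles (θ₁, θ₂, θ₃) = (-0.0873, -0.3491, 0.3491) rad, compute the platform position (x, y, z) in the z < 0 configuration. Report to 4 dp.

arm 1 at φ=0.0°: ρ1 = 0.1995;  S1 = (0.1995, 0.0000, 0.0105)
arm 2 at φ=120.0°: ρ2 = 0.1928;  S2 = (-0.0964, 0.1669, 0.0410)
φ3=240.0°: virtual centre (-0.0964, -0.1669, -0.0410), radius l
subtract pairs → two planes through P
[-0.5918 0.3339 0.0612]·P = -0.0011;  [-0.5918 -0.3339 -0.1030]·P = -0.0011
Cramer: x(z) = 0.0018-0.0354z;  y(z) = 0.0000-0.2459z
sphere 1 gives Az²+Bz+C=0 with A=1.0617, B=-0.0069, C=-0.0392;  B²−4AC=0.1665;  roots -0.1889, 0.1955;  negative root z = -0.1889
x = 0.0085, y = 0.0464

(0.0085, 0.0464, -0.1889)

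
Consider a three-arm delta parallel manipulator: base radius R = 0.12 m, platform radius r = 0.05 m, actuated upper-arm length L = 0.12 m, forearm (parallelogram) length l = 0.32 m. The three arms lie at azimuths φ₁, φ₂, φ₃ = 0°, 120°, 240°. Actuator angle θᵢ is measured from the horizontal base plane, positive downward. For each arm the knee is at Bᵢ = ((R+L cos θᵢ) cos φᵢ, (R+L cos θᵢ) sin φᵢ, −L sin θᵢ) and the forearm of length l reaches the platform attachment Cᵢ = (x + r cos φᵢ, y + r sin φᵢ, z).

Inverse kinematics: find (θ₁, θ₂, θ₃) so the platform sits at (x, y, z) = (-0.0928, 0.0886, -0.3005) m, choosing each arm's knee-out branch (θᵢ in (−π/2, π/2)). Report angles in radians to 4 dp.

arm 1 (φ=0.0°): x'=-0.0928, y'=0.0886
  e−x'=0.1628;  (l²−L²−(e−x')²−y'²−z²)/2L = -0.1527
  θ1 = atan2(B,A) + arccos(C/0.3418) = 0.9598
arm 2 (φ=120.0°): x'=0.1231, y'=0.0361
  e−x'=-0.0531;  (l²−L²−(e−x')²−y'²−z²)/2L = -0.0268
  θ2 = atan2(B,A) + arccos(C/0.3052) = -0.0872
rotate P by −φ3: (-0.0303, -0.1247, -0.3005)
  e−x'=0.1003;  (l²−L²−(e−x')²−y'²−z²)/2L = -0.1163
  θ3 = atan2(B,A) + arccos(C/0.3168) = 0.6981

θ₁ = 0.9598, θ₂ = -0.0872, θ₃ = 0.6981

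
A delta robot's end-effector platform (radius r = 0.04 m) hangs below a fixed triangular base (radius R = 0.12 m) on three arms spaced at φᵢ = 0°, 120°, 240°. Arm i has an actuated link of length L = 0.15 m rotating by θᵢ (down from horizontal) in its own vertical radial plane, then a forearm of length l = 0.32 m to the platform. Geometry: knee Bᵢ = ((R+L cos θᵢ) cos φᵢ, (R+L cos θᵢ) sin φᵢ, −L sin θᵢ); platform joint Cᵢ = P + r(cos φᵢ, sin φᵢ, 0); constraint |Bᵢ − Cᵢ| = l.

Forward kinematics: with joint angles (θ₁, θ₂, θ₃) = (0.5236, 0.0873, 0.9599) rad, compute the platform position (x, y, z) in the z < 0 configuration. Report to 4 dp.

(0.0062, 0.1102, -0.2958)

arm 1 at φ=0.0°: ρ1 = 0.2099;  O1 = (0.2099, 0.0000, -0.0750)
O2 = (0.2294·cos120.0°, 0.2294·sin120.0°, -0.0131) = (-0.1147, 0.1987, -0.0131)
φ3=240.0°: virtual centre (-0.0830, -0.1438, -0.1229), radius l
eliminate P² terms by subtracting sphere 1 from 2 and 3
plane₁₂: -0.6492x+0.3974y+0.1238z = 0.0031
det = 0.4195;  x = 0.0045+-0.0058z,  y = 0.0152+-0.3211z
quadratic in z: (1.1031)z²+(0.1426)z+(-0.0544)=0, √Δ=0.5101 → z ∈ {-0.2958, 0.1666}; z = -0.2958 (taking z<0)
x = 0.0062, y = 0.1102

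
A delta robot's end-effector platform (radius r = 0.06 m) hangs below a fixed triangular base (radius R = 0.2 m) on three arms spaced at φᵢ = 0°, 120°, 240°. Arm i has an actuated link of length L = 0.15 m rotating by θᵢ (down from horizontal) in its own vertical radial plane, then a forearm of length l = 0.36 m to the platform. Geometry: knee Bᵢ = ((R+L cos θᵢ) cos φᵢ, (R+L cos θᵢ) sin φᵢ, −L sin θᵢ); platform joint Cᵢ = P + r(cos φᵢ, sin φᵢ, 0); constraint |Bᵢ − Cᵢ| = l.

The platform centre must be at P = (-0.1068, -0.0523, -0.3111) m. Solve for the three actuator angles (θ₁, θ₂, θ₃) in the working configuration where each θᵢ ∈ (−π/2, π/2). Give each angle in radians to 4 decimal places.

rotate P by −φ1: (-0.1068, -0.0523, -0.3111)
  A cos θ + B sin θ = C:  0.2468·cos θ + -0.3111·sin θ = -0.1778
  √(A²+B²)=0.3971;  θ1 = -0.9001+2.0349 ≈ 1.1348
rotate P by −φ2: (0.0081, 0.1186, -0.3111)
  A=0.1319, B=-0.3111, C=(l²−L²−A²−y'²−z²)/(2L)=-0.0705
  √(A²+B²)=0.3379;  θ2 = -1.1698+1.7810 ≈ 0.6112
arm 3 (φ=240.0°): x'=0.0987, y'=-0.0663
  A cos θ + B sin θ = C:  0.0413·cos θ + -0.3111·sin θ = 0.0140
  γ=atan2(-0.3111,0.0413)=-1.4388;  ψ=arccos(0.0447)=1.5261;  θ3=γ+ψ≈0.0873

θ₁ = 1.1348, θ₂ = 0.6112, θ₃ = 0.0873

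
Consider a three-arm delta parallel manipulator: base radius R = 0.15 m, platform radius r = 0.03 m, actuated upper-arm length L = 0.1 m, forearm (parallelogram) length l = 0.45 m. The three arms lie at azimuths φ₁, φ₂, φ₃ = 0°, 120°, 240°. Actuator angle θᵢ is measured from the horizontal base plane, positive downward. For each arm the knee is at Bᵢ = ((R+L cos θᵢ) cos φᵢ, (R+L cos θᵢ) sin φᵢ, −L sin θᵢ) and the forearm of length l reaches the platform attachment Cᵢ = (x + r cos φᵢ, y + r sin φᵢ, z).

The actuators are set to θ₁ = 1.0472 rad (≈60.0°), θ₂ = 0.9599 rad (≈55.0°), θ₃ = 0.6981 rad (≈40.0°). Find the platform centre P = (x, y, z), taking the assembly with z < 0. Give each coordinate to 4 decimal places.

(-0.0317, -0.0327, -0.4875)

O1 = (0.1700·cos0.0°, 0.1700·sin0.0°, -0.0866) = (0.1700, 0.0000, -0.0866)
φ2=120.0°: virtual centre (-0.0887, 0.1536, -0.0819), radius l
φ3=240.0°: virtual centre (-0.0983, -0.1703, -0.0643), radius l
|O₂|²−|O₁|² = 0.0018;  |O₃|²−|O₁|² = 0.0064
linear system: -0.5174x+0.3072y = 0.0018−0.0094z; -0.5366x+-0.3405y = 0.0064−0.0447z
det = 0.3410;  x = -0.0075+0.0496z,  y = -0.0069+0.0530z
quadratic in z: (1.0053)z²+(0.1549)z+(-0.1634)=0, √Δ=0.8253 → z ∈ {-0.4875, 0.3335}; z = -0.4875 (taking z<0)
x = -0.0317, y = -0.0327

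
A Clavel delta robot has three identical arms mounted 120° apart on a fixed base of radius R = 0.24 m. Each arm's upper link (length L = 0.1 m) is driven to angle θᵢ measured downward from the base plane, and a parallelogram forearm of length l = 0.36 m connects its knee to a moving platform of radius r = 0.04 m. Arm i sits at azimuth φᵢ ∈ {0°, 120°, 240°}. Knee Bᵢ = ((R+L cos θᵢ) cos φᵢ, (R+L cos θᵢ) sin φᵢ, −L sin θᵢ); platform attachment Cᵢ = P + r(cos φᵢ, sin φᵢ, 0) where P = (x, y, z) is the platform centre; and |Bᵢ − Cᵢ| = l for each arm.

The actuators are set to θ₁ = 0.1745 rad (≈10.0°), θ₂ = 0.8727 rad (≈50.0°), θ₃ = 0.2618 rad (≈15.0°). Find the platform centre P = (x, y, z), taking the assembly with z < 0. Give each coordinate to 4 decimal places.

(0.0290, -0.0407, -0.2526)

O1 = (0.2985·cos0.0°, 0.2985·sin0.0°, -0.0174) = (0.2985, 0.0000, -0.0174)
O2 = (0.2643·cos120.0°, 0.2643·sin120.0°, -0.0766) = (-0.1321, 0.2289, -0.0766)
arm 3 at φ=240.0°: ρ3 = 0.2966;  O3 = (-0.1483, -0.2569, -0.0259)
|O₂|²−|O₁|² = -0.0137;  |O₃|²−|O₁|² = -0.0008
[-0.8612 0.4577 -0.1185]·P = -0.0137;  [-0.8936 -0.5137 -0.0170]·P = -0.0008
Cramer: x(z) = 0.0087-0.0807z;  y(z) = -0.0136+0.1071z
into |P−O₁|² = l²: 1.0180z² + 0.0786z + -0.0451 = 0;  Δ = 0.1899;  z = -0.2526 or 0.1754 → z<0 root = -0.2526
x = 0.0290, y = -0.0407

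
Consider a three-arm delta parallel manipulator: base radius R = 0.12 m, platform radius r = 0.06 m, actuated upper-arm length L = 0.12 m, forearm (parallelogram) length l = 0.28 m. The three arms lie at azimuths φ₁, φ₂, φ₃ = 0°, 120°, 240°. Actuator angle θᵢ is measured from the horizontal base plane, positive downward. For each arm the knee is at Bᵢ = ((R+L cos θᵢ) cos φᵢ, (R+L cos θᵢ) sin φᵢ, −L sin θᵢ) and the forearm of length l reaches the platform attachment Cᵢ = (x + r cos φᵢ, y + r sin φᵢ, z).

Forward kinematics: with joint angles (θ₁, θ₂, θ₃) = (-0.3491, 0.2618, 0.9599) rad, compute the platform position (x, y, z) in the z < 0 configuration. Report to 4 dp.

S1 = (0.1728·cos0.0°, 0.1728·sin0.0°, 0.0410) = (0.1728, 0.0000, 0.0410)
arm 2 at φ=120.0°: (R−r)+L cos θ2 = 0.1759;  S2 = (-0.0880, 0.1523, -0.0311)
φ3=240.0°: virtual centre (-0.0644, -0.1116, -0.0983), radius l
|S₂|²−|S₁|² = 0.0004;  |S₃|²−|S₁|² = -0.0053
linear system: -0.5214x+0.3047y = 0.0004−-0.1442z; -0.4744x+-0.2231y = -0.0053−-0.2787z
Cramer: x(z) = 0.0058-0.4488z;  y(z) = 0.0112-0.2948z
sphere 1 gives Az²+Bz+C=0 with A=1.2883, B=0.0611, C=-0.0487;  B²−4AC=0.2548;  roots -0.2196, 0.1722;  negative root z = -0.2196
x = 0.1044, y = 0.0760

(0.1044, 0.0760, -0.2196)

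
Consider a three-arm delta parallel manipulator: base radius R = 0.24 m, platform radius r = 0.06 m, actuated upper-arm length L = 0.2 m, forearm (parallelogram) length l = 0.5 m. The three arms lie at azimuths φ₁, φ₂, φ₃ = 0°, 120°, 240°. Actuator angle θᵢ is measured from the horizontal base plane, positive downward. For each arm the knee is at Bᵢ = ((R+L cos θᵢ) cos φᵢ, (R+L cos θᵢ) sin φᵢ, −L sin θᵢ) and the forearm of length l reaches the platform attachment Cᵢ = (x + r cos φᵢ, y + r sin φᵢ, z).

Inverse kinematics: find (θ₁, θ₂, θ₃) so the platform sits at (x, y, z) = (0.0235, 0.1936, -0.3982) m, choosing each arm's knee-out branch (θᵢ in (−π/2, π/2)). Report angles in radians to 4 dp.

θ₁ = 0.4361, θ₂ = -0.1744, θ₃ = 1.1344

arm 1 (φ=0.0°): x'=0.0235, y'=0.1936
  A cos θ + B sin θ = C:  0.1565·cos θ + -0.3982·sin θ = -0.0263
  θ1 = atan2(B,A) + arccos(C/0.4278) = 0.4361
arm 2 (φ=120.0°): x'=0.1559, y'=-0.1172
  e−x'=0.0241;  (l²−L²−(e−x')²−y'²−z²)/2L = 0.0928
  γ=atan2(-0.3982,0.0241)=-1.5104;  ψ=arccos(0.2327)=1.3359;  θ2=γ+ψ≈-0.1744
φ3=240.0° → target in arm frame (-0.1794, -0.0764)
  A=0.3594, B=-0.3982, C=(l²−L²−A²−y'²−z²)/(2L)=-0.2090
  √(A²+B²)=0.5364;  θ3 = -0.8366+1.9709 ≈ 1.1344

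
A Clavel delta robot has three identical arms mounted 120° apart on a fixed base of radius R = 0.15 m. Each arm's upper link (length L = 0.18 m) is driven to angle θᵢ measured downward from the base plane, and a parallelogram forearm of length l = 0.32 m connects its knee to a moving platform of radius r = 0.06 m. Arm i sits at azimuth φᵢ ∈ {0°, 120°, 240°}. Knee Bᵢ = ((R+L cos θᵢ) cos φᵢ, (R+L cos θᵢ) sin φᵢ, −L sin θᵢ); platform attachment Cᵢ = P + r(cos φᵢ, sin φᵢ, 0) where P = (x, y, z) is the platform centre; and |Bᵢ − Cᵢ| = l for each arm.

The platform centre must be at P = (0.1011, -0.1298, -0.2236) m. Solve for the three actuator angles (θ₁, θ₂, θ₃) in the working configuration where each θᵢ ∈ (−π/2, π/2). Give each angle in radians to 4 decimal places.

arm 1 (φ=0.0°): x'=0.1011, y'=-0.1298
  A=-0.0111, B=-0.2236, C=(l²−L²−A²−y'²−z²)/(2L)=0.0084
  √(A²+B²)=0.2239;  θ1 = -1.6204+1.5332 ≈ -0.0872
arm 2 (φ=120.0°): x'=-0.1630, y'=-0.0227
  A=0.2530, B=-0.2236, C=(l²−L²−A²−y'²−z²)/(2L)=-0.1236
  √(A²+B²)=0.3376;  θ2 = -0.7239+1.9456 ≈ 1.2218
rotate P by −φ3: (0.0619, 0.1525, -0.2236)
  e−x'=0.0281;  (l²−L²−(e−x')²−y'²−z²)/2L = -0.0112
  θ3 = atan2(B,A) + arccos(C/0.2254) = 0.1749

θ₁ = -0.0872, θ₂ = 1.2218, θ₃ = 0.1749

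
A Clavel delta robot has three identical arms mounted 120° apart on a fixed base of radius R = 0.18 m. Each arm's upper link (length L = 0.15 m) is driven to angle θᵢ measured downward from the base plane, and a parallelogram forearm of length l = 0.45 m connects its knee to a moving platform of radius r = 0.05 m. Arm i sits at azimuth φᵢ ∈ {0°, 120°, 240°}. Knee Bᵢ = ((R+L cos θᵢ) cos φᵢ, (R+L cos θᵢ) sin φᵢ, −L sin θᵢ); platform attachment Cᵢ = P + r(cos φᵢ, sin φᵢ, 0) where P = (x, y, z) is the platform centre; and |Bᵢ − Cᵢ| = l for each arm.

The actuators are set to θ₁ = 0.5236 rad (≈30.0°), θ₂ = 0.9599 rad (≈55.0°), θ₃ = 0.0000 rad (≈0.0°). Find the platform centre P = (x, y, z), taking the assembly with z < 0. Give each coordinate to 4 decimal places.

φ1=0.0°: virtual centre (0.2599, 0.0000, -0.0750), radius l
arm 2 at φ=120.0°: e+L cos θ2 = 0.2160;  S2 = (-0.1080, 0.1871, -0.1229)
arm 3 at φ=240.0°: e+L cos θ3 = 0.2800;  S3 = (-0.1400, -0.2425, 0.0000)
eliminate P² terms by subtracting sphere 1 from 2 and 3
[-0.7358 0.3742 -0.0957]·P = -0.0114;  [-0.7998 -0.4850 0.1500]·P = 0.0052
det = 0.6561;  x = 0.0054+0.0148z,  y = -0.0198+0.2849z
sphere 1 gives Az²+Bz+C=0 with A=1.0814, B=0.1312, C=-0.1317;  B²−4AC=0.5871;  roots -0.4149, 0.2936;  negative root z = -0.4149
x = -0.0007, y = -0.1380

(-0.0007, -0.1380, -0.4149)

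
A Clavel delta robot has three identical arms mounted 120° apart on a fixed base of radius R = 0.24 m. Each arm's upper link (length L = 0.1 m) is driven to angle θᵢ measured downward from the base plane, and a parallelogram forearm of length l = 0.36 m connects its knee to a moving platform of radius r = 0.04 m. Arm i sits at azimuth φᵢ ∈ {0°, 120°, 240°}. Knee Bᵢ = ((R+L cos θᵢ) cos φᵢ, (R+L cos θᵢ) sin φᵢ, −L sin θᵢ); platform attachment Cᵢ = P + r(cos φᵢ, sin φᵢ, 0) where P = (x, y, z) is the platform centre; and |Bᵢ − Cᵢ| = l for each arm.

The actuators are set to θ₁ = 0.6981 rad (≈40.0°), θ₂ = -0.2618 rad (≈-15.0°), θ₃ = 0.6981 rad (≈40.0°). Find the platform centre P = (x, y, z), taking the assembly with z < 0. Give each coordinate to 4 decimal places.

(-0.0300, 0.0520, -0.2455)

S1 = (0.2766·cos0.0°, 0.2766·sin0.0°, -0.0643) = (0.2766, 0.0000, -0.0643)
φ2=120.0°: virtual centre (-0.1483, 0.2569, 0.0259), radius l
arm 3 at φ=240.0°: e+L cos θ3 = 0.2766;  S3 = (-0.1383, -0.2395, -0.0643)
subtract pairs → two planes through P
plane₁₂: -0.8498x+0.5137y+0.1803z = 0.0080
det = 0.8334;  x = -0.0046+0.1037z,  y = 0.0080+-0.1795z
into |P−S₁|² = l²: 1.0430z² + 0.0674z + -0.0463 = 0;  Δ = 0.1978;  z = -0.2455 or 0.1809 → z<0 root = -0.2455
x = -0.0300, y = 0.0520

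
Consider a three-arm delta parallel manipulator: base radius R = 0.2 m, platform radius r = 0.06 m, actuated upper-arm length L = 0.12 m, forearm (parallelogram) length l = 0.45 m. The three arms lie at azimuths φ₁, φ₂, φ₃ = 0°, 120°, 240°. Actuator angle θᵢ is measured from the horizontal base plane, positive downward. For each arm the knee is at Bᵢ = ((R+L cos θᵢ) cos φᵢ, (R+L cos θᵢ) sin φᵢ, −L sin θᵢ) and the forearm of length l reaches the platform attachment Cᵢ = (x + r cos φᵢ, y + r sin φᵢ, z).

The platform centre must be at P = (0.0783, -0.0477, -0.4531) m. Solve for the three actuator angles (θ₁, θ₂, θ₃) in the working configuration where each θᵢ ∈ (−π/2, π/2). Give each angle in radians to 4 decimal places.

rotate P by −φ1: (0.0783, -0.0477, -0.4531)
  A=0.0617, B=-0.4531, C=(l²−L²−A²−y'²−z²)/(2L)=-0.0970
  γ=atan2(-0.4531,0.0617)=-1.4355;  ψ=arccos(-0.2121)=1.7846;  θ1=γ+ψ≈0.3491
arm 2 (φ=120.0°): x'=-0.0805, y'=-0.0440
  A cos θ + B sin θ = C:  0.2205·cos θ + -0.4531·sin θ = -0.2822
  γ=atan2(-0.4531,0.2205)=-1.1180;  ψ=arccos(-0.5601)=2.1653;  θ2=γ+ψ≈1.0473
arm 3 (φ=240.0°): x'=0.0022, y'=0.0917
  A=0.1378, B=-0.4531, C=(l²−L²−A²−y'²−z²)/(2L)=-0.1858
  √(A²+B²)=0.4736;  θ3 = -1.2755+1.9740 ≈ 0.6986

θ₁ = 0.3491, θ₂ = 1.0473, θ₃ = 0.6986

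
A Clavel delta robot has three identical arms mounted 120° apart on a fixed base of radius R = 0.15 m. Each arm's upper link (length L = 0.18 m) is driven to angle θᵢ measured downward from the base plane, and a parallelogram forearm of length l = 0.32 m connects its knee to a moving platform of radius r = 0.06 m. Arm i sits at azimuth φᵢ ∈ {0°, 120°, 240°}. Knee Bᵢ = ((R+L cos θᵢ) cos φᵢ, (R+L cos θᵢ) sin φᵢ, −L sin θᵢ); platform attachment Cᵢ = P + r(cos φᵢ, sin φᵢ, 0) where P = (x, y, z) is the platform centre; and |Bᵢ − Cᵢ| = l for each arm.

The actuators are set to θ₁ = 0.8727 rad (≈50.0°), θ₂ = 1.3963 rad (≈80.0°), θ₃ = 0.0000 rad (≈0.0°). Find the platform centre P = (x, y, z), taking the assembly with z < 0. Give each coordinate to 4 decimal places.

φ1=0.0°: virtual centre (0.2057, 0.0000, -0.1379), radius l
centre 2 = (0.1213·cos120.0°, 0.1213·sin120.0°, -0.1773) = (-0.0606, 0.1050, -0.1773)
φ3=240.0°: virtual centre (-0.1350, -0.2338, 0.0000), radius l
eliminate P² terms by subtracting sphere 1 from 2 and 3
plane₁₂: -0.5326x+0.2100y+-0.0787z = -0.0152
Cramer: x(z) = 0.0119+0.0538z;  y(z) = -0.0421+0.5114z
sphere 1 gives Az²+Bz+C=0 with A=1.2644, B=0.2119, C=-0.0441;  B²−4AC=0.2677;  roots -0.2884, 0.1208;  negative root z = -0.2884
x = -0.0036, y = -0.1896

(-0.0036, -0.1896, -0.2884)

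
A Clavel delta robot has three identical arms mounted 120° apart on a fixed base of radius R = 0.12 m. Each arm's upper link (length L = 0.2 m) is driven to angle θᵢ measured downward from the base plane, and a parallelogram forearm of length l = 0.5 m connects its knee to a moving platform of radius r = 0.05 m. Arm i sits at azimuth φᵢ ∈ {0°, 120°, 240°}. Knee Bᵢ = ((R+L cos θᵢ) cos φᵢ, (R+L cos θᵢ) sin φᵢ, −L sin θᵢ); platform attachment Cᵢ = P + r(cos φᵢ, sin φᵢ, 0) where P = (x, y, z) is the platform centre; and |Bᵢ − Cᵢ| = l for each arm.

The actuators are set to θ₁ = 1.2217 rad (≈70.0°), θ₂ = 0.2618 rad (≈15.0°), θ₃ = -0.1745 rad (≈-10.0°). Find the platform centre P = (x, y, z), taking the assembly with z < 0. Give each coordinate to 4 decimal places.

S1 = (0.1384·cos0.0°, 0.1384·sin0.0°, -0.1879) = (0.1384, 0.0000, -0.1879)
S2 = (0.2632·cos120.0°, 0.2632·sin120.0°, -0.0518) = (-0.1316, 0.2279, -0.0518)
S3 = (0.2670·cos240.0°, 0.2670·sin240.0°, 0.0347) = (-0.1335, -0.2312, 0.0347)
|S₂|²−|S₁|² = 0.0175;  |S₃|²−|S₁|² = 0.0180
linear system: -0.5400x+0.4559y = 0.0175−0.2723z; -0.5438x+-0.4624y = 0.0180−0.4453z
Cramer: x(z) = -0.0327+0.6611z;  y(z) = -0.0004+0.1857z
into |P−S₁|² = l²: 1.4715z² + 0.1495z + -0.1854 = 0;  Δ = 1.1135;  z = -0.4094 or 0.3078 → z<0 root = -0.4094
x = -0.3033, y = -0.0764

(-0.3033, -0.0764, -0.4094)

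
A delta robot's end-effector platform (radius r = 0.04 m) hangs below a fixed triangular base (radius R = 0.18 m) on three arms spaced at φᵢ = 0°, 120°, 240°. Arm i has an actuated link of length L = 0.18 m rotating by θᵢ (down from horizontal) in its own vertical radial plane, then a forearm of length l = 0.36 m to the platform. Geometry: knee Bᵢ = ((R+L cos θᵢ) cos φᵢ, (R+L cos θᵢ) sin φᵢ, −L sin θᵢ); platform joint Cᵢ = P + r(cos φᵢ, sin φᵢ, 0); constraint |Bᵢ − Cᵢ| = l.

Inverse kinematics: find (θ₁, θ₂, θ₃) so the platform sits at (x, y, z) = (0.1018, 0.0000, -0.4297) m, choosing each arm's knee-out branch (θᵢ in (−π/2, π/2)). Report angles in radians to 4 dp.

φ1=0.0° → target in arm frame (0.1018, 0.0000)
  A cos θ + B sin θ = C:  0.0382·cos θ + -0.4297·sin θ = -0.2469
  θ1 = atan2(B,A) + arccos(C/0.4314) = 0.6981
arm 2 (φ=120.0°): x'=-0.0509, y'=-0.0882
  e−x'=0.1909;  (l²−L²−(e−x')²−y'²−z²)/2L = -0.3657
  √(A²+B²)=0.4702;  θ2 = -1.1527+2.4619 ≈ 1.3092
φ3=240.0° → target in arm frame (-0.0509, 0.0882)
  A=0.1909, B=-0.4297, C=(l²−L²−A²−y'²−z²)/(2L)=-0.3657
  γ=atan2(-0.4297,0.1909)=-1.1527;  ψ=arccos(-0.7778)=2.4619;  θ3=γ+ψ≈1.3092

θ₁ = 0.6981, θ₂ = 1.3092, θ₃ = 1.3092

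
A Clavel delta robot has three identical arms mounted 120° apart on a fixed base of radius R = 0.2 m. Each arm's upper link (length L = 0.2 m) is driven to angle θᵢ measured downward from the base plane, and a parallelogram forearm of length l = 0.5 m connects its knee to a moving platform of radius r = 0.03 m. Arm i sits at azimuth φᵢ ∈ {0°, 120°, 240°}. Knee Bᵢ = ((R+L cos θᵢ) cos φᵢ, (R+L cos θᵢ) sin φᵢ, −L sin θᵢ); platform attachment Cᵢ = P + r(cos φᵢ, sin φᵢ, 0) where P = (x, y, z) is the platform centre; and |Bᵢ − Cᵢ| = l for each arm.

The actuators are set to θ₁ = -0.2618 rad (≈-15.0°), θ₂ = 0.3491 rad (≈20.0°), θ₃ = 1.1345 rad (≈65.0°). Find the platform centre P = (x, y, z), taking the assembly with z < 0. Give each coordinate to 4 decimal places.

arm 1 at φ=0.0°: e+L cos θ1 = 0.3632;  O1 = (0.3632, 0.0000, 0.0518)
arm 2 at φ=120.0°: e+L cos θ2 = 0.3579;  O2 = (-0.1790, 0.3100, -0.0684)
arm 3 at φ=240.0°: e+L cos θ3 = 0.2545;  O3 = (-0.1273, -0.2204, -0.1813)
subtract pairs → two planes through P
linear system: -1.0843x+0.6200y = -0.0018−-0.2403z; -0.9809x+-0.4408y = -0.0369−-0.4661z
det = 1.0861;  x = 0.0218+-0.3636z,  y = 0.0353+-0.2482z
into |P−O₁|² = l²: 1.1938z² + 0.1272z + -0.1295 = 0;  Δ = 0.6348;  z = -0.3870 or 0.2804 → z<0 root = -0.3870
x = 0.1625, y = 0.1313

(0.1625, 0.1313, -0.3870)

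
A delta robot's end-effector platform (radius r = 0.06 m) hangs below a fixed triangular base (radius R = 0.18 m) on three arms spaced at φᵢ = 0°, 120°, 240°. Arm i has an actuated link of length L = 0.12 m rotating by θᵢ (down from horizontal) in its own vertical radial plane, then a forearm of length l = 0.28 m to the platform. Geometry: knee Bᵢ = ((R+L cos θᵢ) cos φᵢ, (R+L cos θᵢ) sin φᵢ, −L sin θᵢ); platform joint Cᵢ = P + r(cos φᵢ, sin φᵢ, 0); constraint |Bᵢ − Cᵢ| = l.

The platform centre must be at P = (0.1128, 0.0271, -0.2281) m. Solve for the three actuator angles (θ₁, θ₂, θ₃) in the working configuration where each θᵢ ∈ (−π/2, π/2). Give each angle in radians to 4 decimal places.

θ₁ = -0.1741, θ₂ = 0.9599, θ₃ = 1.2220

arm 1 (φ=0.0°): x'=0.1128, y'=0.0271
  e−x'=0.0072;  (l²−L²−(e−x')²−y'²−z²)/2L = 0.0466
  γ=atan2(-0.2281,0.0072)=-1.5392;  ψ=arccos(0.2042)=1.3652;  θ1=γ+ψ≈-0.1741
φ2=120.0° → target in arm frame (-0.0329, -0.1112)
  A=0.1529, B=-0.2281, C=(l²−L²−A²−y'²−z²)/(2L)=-0.0991
  γ=atan2(-0.2281,0.1529)=-0.9802;  ψ=arccos(-0.3610)=1.9401;  θ2=γ+ψ≈0.9599
φ3=240.0° → target in arm frame (-0.0799, 0.0841)
  A cos θ + B sin θ = C:  0.1999·cos θ + -0.2281·sin θ = -0.1461
  θ3 = atan2(B,A) + arccos(C/0.3033) = 1.2220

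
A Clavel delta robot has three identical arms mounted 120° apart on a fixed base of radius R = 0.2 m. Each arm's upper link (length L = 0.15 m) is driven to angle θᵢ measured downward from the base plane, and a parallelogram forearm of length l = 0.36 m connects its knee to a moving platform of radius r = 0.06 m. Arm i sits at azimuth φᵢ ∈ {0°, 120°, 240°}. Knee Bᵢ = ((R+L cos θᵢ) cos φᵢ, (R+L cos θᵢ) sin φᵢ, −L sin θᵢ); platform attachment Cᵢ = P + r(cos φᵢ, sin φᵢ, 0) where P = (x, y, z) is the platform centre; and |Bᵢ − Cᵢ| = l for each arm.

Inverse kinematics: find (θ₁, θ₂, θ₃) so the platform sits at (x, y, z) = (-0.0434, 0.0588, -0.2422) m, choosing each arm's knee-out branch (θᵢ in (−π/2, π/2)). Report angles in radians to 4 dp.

arm 1 (φ=0.0°): x'=-0.0434, y'=0.0588
  A=0.1834, B=-0.2422, C=(l²−L²−A²−y'²−z²)/(2L)=0.0378
  γ=atan2(-0.2422,0.1834)=-0.9227;  ψ=arccos(0.1245)=1.4460;  θ1=γ+ψ≈0.5233
arm 2 (φ=120.0°): x'=0.0726, y'=0.0082
  e−x'=0.0674;  (l²−L²−(e−x')²−y'²−z²)/2L = 0.1461
  θ2 = atan2(B,A) + arccos(C/0.2514) = -0.3489
arm 3 (φ=240.0°): x'=-0.0292, y'=-0.0670
  A cos θ + B sin θ = C:  0.1692·cos θ + -0.2422·sin θ = 0.0511
  √(A²+B²)=0.2955;  θ3 = -0.9610+1.3971 ≈ 0.4362

θ₁ = 0.5233, θ₂ = -0.3489, θ₃ = 0.4362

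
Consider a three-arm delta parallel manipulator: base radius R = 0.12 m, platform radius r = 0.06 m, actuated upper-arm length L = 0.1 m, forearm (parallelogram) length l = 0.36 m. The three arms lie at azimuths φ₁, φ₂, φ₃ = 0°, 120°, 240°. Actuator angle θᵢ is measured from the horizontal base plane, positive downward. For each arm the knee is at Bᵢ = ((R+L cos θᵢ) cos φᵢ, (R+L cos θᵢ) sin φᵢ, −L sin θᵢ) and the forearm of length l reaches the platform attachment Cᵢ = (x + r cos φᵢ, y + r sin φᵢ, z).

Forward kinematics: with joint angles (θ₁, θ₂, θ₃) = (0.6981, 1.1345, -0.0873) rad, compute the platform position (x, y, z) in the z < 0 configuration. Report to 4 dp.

(-0.0180, -0.1640, -0.3450)

φ1=0.0°: virtual centre (0.1366, 0.0000, -0.0643), radius l
arm 2 at φ=120.0°: (R−r)+L cos θ2 = 0.1023;  S2 = (-0.0511, 0.0886, -0.0906)
φ3=240.0°: virtual centre (-0.0798, -0.1382, 0.0087), radius l
eliminate P² terms by subtracting sphere 1 from 2 and 3
plane₁₂: -0.3755x+0.1771y+-0.0527z = -0.0041
Cramer: x(z) = 0.0036+0.0625z;  y(z) = -0.0156+0.4302z
into |P−S₁|² = l²: 1.1890z² + 0.0985z + -0.1075 = 0;  Δ = 0.5211;  z = -0.3450 or 0.2622 → z<0 root = -0.3450
x = -0.0180, y = -0.1640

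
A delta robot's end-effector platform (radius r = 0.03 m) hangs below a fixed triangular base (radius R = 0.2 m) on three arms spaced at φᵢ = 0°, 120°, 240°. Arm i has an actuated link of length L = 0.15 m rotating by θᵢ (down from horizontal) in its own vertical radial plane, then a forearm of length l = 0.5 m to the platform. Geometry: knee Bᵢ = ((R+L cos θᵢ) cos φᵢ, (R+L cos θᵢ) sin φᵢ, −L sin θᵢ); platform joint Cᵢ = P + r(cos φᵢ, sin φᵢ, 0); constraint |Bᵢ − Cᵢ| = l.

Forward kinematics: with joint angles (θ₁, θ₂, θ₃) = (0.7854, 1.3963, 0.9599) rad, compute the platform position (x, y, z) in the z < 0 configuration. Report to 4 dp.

(0.0681, -0.0666, -0.5558)

φ1=0.0°: virtual centre (0.2761, 0.0000, -0.1061), radius l
φ2=120.0°: virtual centre (-0.0980, 0.1698, -0.1477), radius l
φ3=240.0°: virtual centre (-0.1280, -0.2217, -0.1229), radius l
subtract pairs → two planes through P
linear system: -0.7482x+0.3396y = -0.0272−-0.0833z; -0.8082x+-0.4435y = -0.0068−-0.0336z
det = 0.6062;  x = 0.0237+-0.0798z,  y = -0.0279+0.0696z
into |P−O₁|² = l²: 1.0112z² + 0.2485z + -0.1743 = 0;  Δ = 0.7667;  z = -0.5558 or 0.3101 → z<0 root = -0.5558
x = 0.0681, y = -0.0666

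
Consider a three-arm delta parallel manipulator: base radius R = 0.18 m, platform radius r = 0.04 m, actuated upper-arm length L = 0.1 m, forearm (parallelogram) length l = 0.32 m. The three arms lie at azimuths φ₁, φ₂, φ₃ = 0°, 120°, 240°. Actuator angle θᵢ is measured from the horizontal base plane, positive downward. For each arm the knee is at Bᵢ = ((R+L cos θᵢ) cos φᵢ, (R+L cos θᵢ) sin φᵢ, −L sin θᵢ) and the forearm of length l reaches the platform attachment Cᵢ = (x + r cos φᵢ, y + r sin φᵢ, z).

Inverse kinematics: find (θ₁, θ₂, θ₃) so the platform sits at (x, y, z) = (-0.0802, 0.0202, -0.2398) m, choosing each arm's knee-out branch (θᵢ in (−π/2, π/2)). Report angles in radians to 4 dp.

θ₁ = 0.9595, θ₂ = -0.1751, θ₃ = 0.1747

rotate P by −φ1: (-0.0802, 0.0202, -0.2398)
  A cos θ + B sin θ = C:  0.2202·cos θ + -0.2398·sin θ = -0.0700
  γ=atan2(-0.2398,0.2202)=-0.8280;  ψ=arccos(-0.2150)=1.7875;  θ1=γ+ψ≈0.9595
arm 2 (φ=120.0°): x'=0.0576, y'=0.0594
  e−x'=0.0824;  (l²−L²−(e−x')²−y'²−z²)/2L = 0.1229
  θ2 = atan2(B,A) + arccos(C/0.2536) = -0.1751
rotate P by −φ3: (0.0226, -0.0796, -0.2398)
  e−x'=0.1174;  (l²−L²−(e−x')²−y'²−z²)/2L = 0.0739
  γ=atan2(-0.2398,0.1174)=-1.1155;  ψ=arccos(0.2769)=1.2902;  θ3=γ+ψ≈0.1747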